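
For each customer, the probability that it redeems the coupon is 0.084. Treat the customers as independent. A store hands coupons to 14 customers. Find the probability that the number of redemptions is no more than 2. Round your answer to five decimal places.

0.89271

X ~ Binomial(14, 0.084); P(X ≤ 2) = Σ C(14,k) p^k (1−p)^(14−k) over k:
  k=0: C(14,0)·0.084^0·0.916^14 = 0.2927768
  k=1: C(14,1)·0.084^1·0.916^13 = 0.3758794
  k=2: C(14,2)·0.084^2·0.916^12 = 0.2240504
Total = 0.8927065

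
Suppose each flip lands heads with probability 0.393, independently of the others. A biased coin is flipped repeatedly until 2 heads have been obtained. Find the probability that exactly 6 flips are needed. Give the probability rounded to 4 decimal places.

Y = trial on which the second success occurs; negative binomial, r=2, p=0.393.
P(Y=6) = C(5,1) · p^2 · (1−p)^4
= 5 · 0.15445 · 0.13575 = 0.104836

0.1048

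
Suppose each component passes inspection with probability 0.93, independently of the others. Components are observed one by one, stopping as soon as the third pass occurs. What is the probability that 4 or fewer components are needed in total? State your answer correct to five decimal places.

0.97327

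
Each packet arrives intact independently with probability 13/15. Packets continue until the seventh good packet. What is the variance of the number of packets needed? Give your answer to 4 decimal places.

1.2426

Y = total packets until the seventh success; negative binomial with r=7, p=0.866667.
Var(Y) = r(1−p)/p² = 7·0.133333 / 0.866667² = 1.242604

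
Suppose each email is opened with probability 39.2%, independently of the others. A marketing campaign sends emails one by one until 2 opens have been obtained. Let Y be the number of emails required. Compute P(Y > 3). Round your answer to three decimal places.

0.659

Needing more than 3 emails ⇔ fewer than 2 successes in the first 3. With X ~ Binomial(3, 0.392), P(Y > 3) = P(X ≤ 1).
  k=0: C(3,0)·0.392^0·0.608^3 = 0.22476
  k=1: C(3,1)·0.392^1·0.608^2 = 0.43472
P(X ≤ 1) = 0.65948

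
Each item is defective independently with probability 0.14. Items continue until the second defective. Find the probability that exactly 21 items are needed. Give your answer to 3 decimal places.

Y = trial on which the second success occurs; negative binomial, r=2, p=0.14.
P(Y=21) = C(20,1) · p^2 · (1−p)^19
= 20 · 0.0196 · 0.056947 = 0.02232

0.022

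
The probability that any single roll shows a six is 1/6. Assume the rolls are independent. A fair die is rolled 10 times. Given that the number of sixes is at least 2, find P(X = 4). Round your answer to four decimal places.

0.1053

X ~ Binomial(10, 0.166667). Want P(X=4 | X≥2) = P(X=4) / P(X≥2).
P(X=4) = C(10,4)·0.166667^4·0.833333^6 = 0.054266
P(X≥2) = 1 − 0.161506 − 0.323011 = 0.515483
Ratio = 0.054266 / 0.515483 = 0.105272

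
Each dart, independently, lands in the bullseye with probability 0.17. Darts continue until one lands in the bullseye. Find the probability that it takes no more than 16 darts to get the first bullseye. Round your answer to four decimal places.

0.9493

Y = number of darts to the first success; geometric, p = 0.17.
P(Y ≤ 16) = 1 − (1−p)^16 = 1 − 0.050728 = 0.949272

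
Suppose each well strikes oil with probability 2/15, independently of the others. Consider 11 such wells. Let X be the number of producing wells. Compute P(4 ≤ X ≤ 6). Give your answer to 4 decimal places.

X ~ Binomial(11, 0.133333); P(4 ≤ X ≤ 6) = Σ C(11,k) p^k (1−p)^(11−k) over k:
  k=4: C(11,4)·0.133333^4·0.866667^7 = 0.038303
  k=5: C(11,5)·0.133333^5·0.866667^6 = 0.008250
  k=6: C(11,6)·0.133333^6·0.866667^5 = 0.001269
Total = 0.047822

0.0478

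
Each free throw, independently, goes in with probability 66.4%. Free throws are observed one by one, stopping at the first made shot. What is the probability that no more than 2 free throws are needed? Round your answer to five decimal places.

Y = number of free throws to the first success; geometric, p = 0.664.
P(Y ≤ 2) = 1 − (1−p)^2 = 1 − 0.1128960 = 0.8871040

0.88710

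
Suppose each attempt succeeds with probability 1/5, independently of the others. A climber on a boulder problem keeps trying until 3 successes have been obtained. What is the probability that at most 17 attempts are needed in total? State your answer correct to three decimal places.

Finishing within 17 attempts ⇔ at least 3 successes in the first 17. With X ~ Binomial(17, 0.20), P(Y ≤ 17) = 1 − P(X ≤ 2).
  k=0: C(17,0)·0.20^0·0.80^17 = 0.02252
  k=1: C(17,1)·0.20^1·0.80^16 = 0.09570
  k=2: C(17,2)·0.20^2·0.80^15 = 0.19140
1 − 0.30962 = 0.69038

0.690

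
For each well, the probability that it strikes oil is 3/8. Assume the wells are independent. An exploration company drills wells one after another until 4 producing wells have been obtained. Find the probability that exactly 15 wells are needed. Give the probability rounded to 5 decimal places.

Y = trial on which the fourth success occurs; negative binomial, r=4, p=0.375.
P(Y=15) = C(14,3) · p^4 · (1−p)^11
= 364 · 0.019775 · 0.0056843 = 0.0409173

0.04092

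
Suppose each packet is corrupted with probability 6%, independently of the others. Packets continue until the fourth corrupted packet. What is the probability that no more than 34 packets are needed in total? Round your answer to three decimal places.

Finishing within 34 packets ⇔ at least 4 successes in the first 34. With X ~ Binomial(34, 0.06), P(Y ≤ 34) = 1 − P(X ≤ 3).
  k=0: C(34,0)·0.06^0·0.94^34 = 0.12200
  k=1: C(34,1)·0.06^1·0.94^33 = 0.26476
  k=2: C(34,2)·0.06^2·0.94^32 = 0.27884
  k=3: C(34,3)·0.06^3·0.94^31 = 0.18985
1 − 0.85544 = 0.14456

0.145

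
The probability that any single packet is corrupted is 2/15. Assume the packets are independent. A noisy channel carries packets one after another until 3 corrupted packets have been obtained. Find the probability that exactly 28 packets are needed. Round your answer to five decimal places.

Y = trial on which the third success occurs; negative binomial, r=3, p=0.133333.
P(Y=28) = C(27,2) · p^3 · (1−p)^25
= 351 · 0.0023704 · 0.027945 = 0.0232501

0.02325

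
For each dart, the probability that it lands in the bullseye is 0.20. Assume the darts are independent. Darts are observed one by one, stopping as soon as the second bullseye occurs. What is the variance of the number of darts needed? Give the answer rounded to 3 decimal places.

Y = total darts until the second success; negative binomial with r=2, p=0.20.
Var(Y) = r(1−p)/p² = 2·0.80 / 0.20² = 40.00000

40.000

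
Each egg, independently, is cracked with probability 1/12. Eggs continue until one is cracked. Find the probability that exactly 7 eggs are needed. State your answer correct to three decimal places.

0.049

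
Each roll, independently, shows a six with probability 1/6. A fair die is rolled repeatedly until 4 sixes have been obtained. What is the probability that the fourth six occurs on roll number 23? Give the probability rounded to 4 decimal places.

0.0372

Y = trial on which the fourth success occurs; negative binomial, r=4, p=0.166667.
P(Y=23) = C(22,3) · p^4 · (1−p)^19
= 1540 · 0.0007716 · 0.031301 = 0.037194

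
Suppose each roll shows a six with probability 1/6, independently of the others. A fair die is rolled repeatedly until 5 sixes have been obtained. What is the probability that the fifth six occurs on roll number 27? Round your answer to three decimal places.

0.035

Y = trial on which the fifth success occurs; negative binomial, r=5, p=0.166667.
P(Y=27) = C(26,4) · p^5 · (1−p)^22
= 14950 · 0.0001286 · 0.018114 = 0.03483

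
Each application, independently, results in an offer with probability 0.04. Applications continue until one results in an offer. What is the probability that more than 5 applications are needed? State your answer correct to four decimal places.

0.8154

Y = number of applications to the first success; geometric, p = 0.04.
P(Y > 5) = P(first 5 all fail) = (1−p)^5 = 0.815373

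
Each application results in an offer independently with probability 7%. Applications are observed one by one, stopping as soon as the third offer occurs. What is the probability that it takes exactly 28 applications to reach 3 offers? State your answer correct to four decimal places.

0.0196

Y = trial on which the third success occurs; negative binomial, r=3, p=0.07.
P(Y=28) = C(27,2) · p^3 · (1−p)^25
= 351 · 0.000343 · 0.16296 = 0.019619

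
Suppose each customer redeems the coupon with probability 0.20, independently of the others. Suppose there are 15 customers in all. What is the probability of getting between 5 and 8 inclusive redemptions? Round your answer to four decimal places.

0.1634

X ~ Binomial(15, 0.20); P(5 ≤ X ≤ 8) = Σ C(15,k) p^k (1−p)^(15−k) over k:
  k=5: C(15,5)·0.20^5·0.80^10 = 0.103182
  k=6: C(15,6)·0.20^6·0.80^9 = 0.042993
  k=7: C(15,7)·0.20^7·0.80^8 = 0.013819
  k=8: C(15,8)·0.20^8·0.80^7 = 0.003455
Total = 0.163449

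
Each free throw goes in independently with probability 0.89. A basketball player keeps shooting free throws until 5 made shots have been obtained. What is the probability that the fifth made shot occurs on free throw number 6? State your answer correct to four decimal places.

0.3071

Y = trial on which the fifth success occurs; negative binomial, r=5, p=0.89.
P(Y=6) = C(5,4) · p^5 · (1−p)^1
= 5 · 0.55841 · 0.11 = 0.307123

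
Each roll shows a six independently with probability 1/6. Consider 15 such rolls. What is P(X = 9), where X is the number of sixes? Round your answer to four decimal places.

0.0002

X ~ Binomial(n=15, p=0.166667).
P(X=9) = C(15,9) · p^9 · (1−p)^6
= 5005 · 9.9229e-08 · 0.3349 = 0.000166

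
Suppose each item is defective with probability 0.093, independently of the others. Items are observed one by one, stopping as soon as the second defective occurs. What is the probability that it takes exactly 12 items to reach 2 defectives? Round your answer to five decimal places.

0.03585

Y = trial on which the second success occurs; negative binomial, r=2, p=0.093.
P(Y=12) = C(11,1) · p^2 · (1−p)^10
= 11 · 0.008649 · 0.37677 = 0.0358452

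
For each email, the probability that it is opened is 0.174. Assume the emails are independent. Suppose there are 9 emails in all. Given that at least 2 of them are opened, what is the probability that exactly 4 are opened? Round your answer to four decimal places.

0.0922

X ~ Binomial(9, 0.174). Want P(X=4 | X≥2) = P(X=4) / P(X≥2).
P(X=4) = C(9,4)·0.174^4·0.826^5 = 0.044409
P(X≥2) = 1 − 0.178987 − 0.339338 = 0.481676
Ratio = 0.044409 / 0.481676 = 0.092196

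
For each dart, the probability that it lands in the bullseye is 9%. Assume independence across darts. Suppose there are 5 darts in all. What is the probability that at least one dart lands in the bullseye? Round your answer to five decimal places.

0.37597

P(at least one) = 1 − P(none) = 1 − (1 − 0.09)^5
= 1 − 0.6240321 = 0.3759679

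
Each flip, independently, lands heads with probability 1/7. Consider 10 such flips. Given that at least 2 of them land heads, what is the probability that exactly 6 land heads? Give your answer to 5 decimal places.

0.00224

X ~ Binomial(10, 0.142857). Want P(X=6 | X≥2) = P(X=6) / P(X≥2).
P(X=6) = C(10,6)·0.142857^6·0.857143^4 = 0.0009635
P(X≥2) = 1 − 0.2140583 − 0.3567639 = 0.4291778
Ratio = 0.0009635 / 0.4291778 = 0.0022449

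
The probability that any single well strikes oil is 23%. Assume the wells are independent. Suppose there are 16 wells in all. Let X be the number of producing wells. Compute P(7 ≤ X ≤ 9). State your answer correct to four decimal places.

X ~ Binomial(16, 0.23); P(7 ≤ X ≤ 9) = Σ C(16,k) p^k (1−p)^(16−k) over k:
  k=7: C(16,7)·0.23^7·0.77^9 = 0.037063
  k=8: C(16,8)·0.23^8·0.77^8 = 0.012455
  k=9: C(16,9)·0.23^9·0.77^7 = 0.003307
Total = 0.052824

0.0528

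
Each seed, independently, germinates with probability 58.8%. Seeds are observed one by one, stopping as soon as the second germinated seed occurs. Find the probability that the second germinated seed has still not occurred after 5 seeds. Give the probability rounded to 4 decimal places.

0.0966

Needing more than 5 seeds ⇔ fewer than 2 successes in the first 5. With X ~ Binomial(5, 0.588), P(Y > 5) = P(X ≤ 1).
  k=0: C(5,0)·0.588^0·0.412^5 = 0.011871
  k=1: C(5,1)·0.588^1·0.412^4 = 0.084710
P(X ≤ 1) = 0.096581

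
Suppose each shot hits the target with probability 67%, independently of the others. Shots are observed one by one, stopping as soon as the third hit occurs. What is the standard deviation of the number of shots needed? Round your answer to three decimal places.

Y = total shots until the third success; negative binomial with r=3, p=0.67.
SD(Y) = √[r(1−p)/p²] = √(2.20539) = 1.48506

1.485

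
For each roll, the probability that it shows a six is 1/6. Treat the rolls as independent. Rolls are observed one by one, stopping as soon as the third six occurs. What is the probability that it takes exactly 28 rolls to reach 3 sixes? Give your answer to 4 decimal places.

Y = trial on which the third success occurs; negative binomial, r=3, p=0.166667.
P(Y=28) = C(27,2) · p^3 · (1−p)^25
= 351 · 0.0046296 · 0.010483 = 0.017034

0.0170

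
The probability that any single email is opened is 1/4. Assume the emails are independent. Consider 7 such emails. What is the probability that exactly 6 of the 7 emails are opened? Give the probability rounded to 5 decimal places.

X ~ Binomial(n=7, p=0.25).
P(X=6) = C(7,6) · p^6 · (1−p)^1
= 7 · 0.00024414 · 0.75 = 0.0012817

0.00128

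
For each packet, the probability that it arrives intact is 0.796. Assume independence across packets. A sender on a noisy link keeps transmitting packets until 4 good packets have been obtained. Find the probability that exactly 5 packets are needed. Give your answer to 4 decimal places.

Y = trial on which the fourth success occurs; negative binomial, r=4, p=0.796.
P(Y=5) = C(4,3) · p^4 · (1−p)^1
= 4 · 0.40147 · 0.204 = 0.327599

0.3276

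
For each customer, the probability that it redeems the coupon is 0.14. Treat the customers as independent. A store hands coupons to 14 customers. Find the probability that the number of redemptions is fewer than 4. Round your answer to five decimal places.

0.87897

X ~ Binomial(14, 0.14); P(X ≤ 3) = Σ C(14,k) p^k (1−p)^(14−k) over k:
  k=0: C(14,0)·0.14^0·0.86^14 = 0.1210538
  k=1: C(14,1)·0.14^1·0.86^13 = 0.2758900
  k=2: C(14,2)·0.14^2·0.86^12 = 0.2919301
  k=3: C(14,3)·0.14^3·0.86^11 = 0.1900940
Total = 0.8789679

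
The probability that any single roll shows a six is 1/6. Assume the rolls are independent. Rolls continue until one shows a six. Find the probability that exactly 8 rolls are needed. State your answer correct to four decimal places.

0.0465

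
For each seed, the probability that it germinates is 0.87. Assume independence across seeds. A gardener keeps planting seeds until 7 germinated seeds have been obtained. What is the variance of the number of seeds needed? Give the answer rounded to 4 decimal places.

Y = total seeds until the seventh success; negative binomial with r=7, p=0.87.
Var(Y) = r(1−p)/p² = 7·0.13 / 0.87² = 1.202272

1.2023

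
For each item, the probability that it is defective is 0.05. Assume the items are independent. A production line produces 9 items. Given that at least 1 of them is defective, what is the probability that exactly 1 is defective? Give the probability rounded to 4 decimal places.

0.8074

X ~ Binomial(9, 0.05). Want P(X=1 | X≥1) = P(X=1) / P(X≥1).
P(X=1) = C(9,1)·0.05^1·0.95^8 = 0.298539
P(X≥1) = 1 − 0.630249 = 0.369751
Ratio = 0.298539 / 0.369751 = 0.807407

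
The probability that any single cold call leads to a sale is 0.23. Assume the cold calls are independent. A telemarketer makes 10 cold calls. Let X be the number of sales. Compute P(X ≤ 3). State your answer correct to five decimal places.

0.82060

X ~ Binomial(10, 0.23); P(X ≤ 3) = Σ C(10,k) p^k (1−p)^(10−k) over k:
  k=0: C(10,0)·0.23^0·0.77^10 = 0.0732668
  k=1: C(10,1)·0.23^1·0.77^9 = 0.2188489
  k=2: C(10,2)·0.23^2·0.77^8 = 0.2941670
  k=3: C(10,3)·0.23^3·0.77^7 = 0.2343149
Total = 0.8205976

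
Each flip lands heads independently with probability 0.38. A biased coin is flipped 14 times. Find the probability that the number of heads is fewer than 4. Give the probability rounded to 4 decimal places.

0.1582

X ~ Binomial(14, 0.38); P(X ≤ 3) = Σ C(14,k) p^k (1−p)^(14−k) over k:
  k=0: C(14,0)·0.38^0·0.62^14 = 0.001240
  k=1: C(14,1)·0.38^1·0.62^13 = 0.010642
  k=2: C(14,2)·0.38^2·0.62^12 = 0.042394
  k=3: C(14,3)·0.38^3·0.62^11 = 0.103935
Total = 0.158211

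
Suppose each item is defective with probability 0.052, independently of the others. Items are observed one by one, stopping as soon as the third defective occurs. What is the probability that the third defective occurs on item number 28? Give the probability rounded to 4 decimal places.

0.0130

Y = trial on which the third success occurs; negative binomial, r=3, p=0.052.
P(Y=28) = C(27,2) · p^3 · (1−p)^25
= 351 · 0.00014061 · 0.26315 = 0.012988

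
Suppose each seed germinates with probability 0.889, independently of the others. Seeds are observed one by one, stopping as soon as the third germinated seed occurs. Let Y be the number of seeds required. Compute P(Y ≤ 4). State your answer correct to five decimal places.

0.93656

Finishing within 4 seeds ⇔ at least 3 successes in the first 4. With X ~ Binomial(4, 0.889), P(Y ≤ 4) = 1 − P(X ≤ 2).
  k=0: C(4,0)·0.889^0·0.111^4 = 0.0001518
  k=1: C(4,1)·0.889^1·0.111^3 = 0.0048633
  k=2: C(4,2)·0.889^2·0.111^2 = 0.0584253
1 − 0.0634404 = 0.9365596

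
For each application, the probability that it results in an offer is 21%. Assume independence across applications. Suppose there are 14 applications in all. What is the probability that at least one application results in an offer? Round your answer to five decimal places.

P(at least one) = 1 − P(none) = 1 − (1 − 0.21)^14
= 1 − 0.0368790 = 0.9631210

0.96312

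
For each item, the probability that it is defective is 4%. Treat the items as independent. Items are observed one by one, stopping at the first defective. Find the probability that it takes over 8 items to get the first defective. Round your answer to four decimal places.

Y = number of items to the first success; geometric, p = 0.04.
P(Y > 8) = P(first 8 all fail) = (1−p)^8 = 0.721390

0.7214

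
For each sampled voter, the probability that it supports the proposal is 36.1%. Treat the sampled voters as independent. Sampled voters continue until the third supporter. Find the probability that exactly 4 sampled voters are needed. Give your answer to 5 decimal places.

Y = trial on which the third success occurs; negative binomial, r=3, p=0.361.
P(Y=4) = C(3,2) · p^3 · (1−p)^1
= 3 · 0.047046 · 0.639 = 0.0901870

0.09019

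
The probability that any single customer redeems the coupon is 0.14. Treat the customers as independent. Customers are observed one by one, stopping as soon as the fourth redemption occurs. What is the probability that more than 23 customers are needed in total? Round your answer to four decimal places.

0.5946

Needing more than 23 customers ⇔ fewer than 4 successes in the first 23. With X ~ Binomial(23, 0.14), P(Y > 23) = P(X ≤ 3).
  k=0: C(23,0)·0.14^0·0.86^23 = 0.031150
  k=1: C(23,1)·0.14^1·0.86^22 = 0.116633
  k=2: C(23,2)·0.14^2·0.86^21 = 0.208855
  k=3: C(23,3)·0.14^3·0.86^20 = 0.237997
P(X ≤ 3) = 0.594635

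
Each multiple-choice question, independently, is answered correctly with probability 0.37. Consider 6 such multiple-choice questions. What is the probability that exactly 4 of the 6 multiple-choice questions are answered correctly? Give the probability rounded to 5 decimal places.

X ~ Binomial(n=6, p=0.37).
P(X=4) = C(6,4) · p^4 · (1−p)^2
= 15 · 0.018742 · 0.3969 = 0.1115782

0.11158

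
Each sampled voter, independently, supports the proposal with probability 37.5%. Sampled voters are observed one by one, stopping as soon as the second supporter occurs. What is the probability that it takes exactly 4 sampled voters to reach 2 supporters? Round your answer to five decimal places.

0.16479

Y = trial on which the second success occurs; negative binomial, r=2, p=0.375.
P(Y=4) = C(3,1) · p^2 · (1−p)^2
= 3 · 0.14062 · 0.39062 = 0.1647949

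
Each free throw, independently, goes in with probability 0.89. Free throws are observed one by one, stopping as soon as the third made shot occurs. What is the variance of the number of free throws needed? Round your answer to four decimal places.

0.4166

Y = total free throws until the third success; negative binomial with r=3, p=0.89.
Var(Y) = r(1−p)/p² = 3·0.11 / 0.89² = 0.416614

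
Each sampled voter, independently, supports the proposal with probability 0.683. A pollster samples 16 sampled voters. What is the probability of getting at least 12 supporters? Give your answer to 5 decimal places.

0.39181

X ~ Binomial(16, 0.683); P(X ≥ 12) = Σ C(16,k) p^k (1−p)^(16−k) over k:
  k=12: C(16,12)·0.683^12·0.317^4 = 0.1893899
  k=13: C(16,13)·0.683^13·0.317^3 = 0.1255553
  k=14: C(16,14)·0.683^14·0.317^2 = 0.0579682
  k=15: C(16,15)·0.683^15·0.317^1 = 0.0166529
  k=16: C(16,16)·0.683^16·0.317^0 = 0.0022425
Total = 0.3918088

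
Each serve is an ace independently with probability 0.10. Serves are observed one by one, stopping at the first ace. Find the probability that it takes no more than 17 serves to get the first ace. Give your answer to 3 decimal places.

Y = number of serves to the first success; geometric, p = 0.10.
P(Y ≤ 17) = 1 − (1−p)^17 = 1 − 0.16677 = 0.83323

0.833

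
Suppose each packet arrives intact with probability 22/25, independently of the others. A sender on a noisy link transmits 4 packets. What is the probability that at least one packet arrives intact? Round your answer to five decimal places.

P(at least one) = 1 − P(none) = 1 − (1 − 0.88)^4
= 1 − 0.0002074 = 0.9997926

0.99979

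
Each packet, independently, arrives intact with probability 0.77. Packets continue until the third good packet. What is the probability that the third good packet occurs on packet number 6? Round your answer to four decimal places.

Y = trial on which the third success occurs; negative binomial, r=3, p=0.77.
P(Y=6) = C(5,2) · p^3 · (1−p)^3
= 10 · 0.45653 · 0.012167 = 0.055546

0.0555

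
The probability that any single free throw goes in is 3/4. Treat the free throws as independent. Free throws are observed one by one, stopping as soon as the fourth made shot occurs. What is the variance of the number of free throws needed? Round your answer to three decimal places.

Y = total free throws until the fourth success; negative binomial with r=4, p=0.75.
Var(Y) = r(1−p)/p² = 4·0.25 / 0.75² = 1.77778

1.778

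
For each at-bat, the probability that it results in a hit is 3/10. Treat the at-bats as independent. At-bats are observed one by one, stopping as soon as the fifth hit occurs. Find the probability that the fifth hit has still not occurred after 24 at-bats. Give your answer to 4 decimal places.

0.1111

Needing more than 24 at-bats ⇔ fewer than 5 successes in the first 24. With X ~ Binomial(24, 0.30), P(Y > 24) = P(X ≤ 4).
  k=0: C(24,0)·0.30^0·0.70^24 = 0.000192
  k=1: C(24,1)·0.30^1·0.70^23 = 0.001971
  k=2: C(24,2)·0.30^2·0.70^22 = 0.009712
  k=3: C(24,3)·0.30^3·0.70^21 = 0.030523
  k=4: C(24,4)·0.30^4·0.70^20 = 0.068678
P(X ≤ 4) = 0.111075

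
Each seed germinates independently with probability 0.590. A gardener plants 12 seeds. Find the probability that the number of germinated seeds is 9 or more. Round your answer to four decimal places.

X ~ Binomial(12, 0.59); P(X ≥ 9) = Σ C(12,k) p^k (1−p)^(12−k) over k:
  k=9: C(12,9)·0.59^9·0.41^3 = 0.131354
  k=10: C(12,10)·0.59^10·0.41^2 = 0.056706
  k=11: C(12,11)·0.59^11·0.41^1 = 0.014837
  k=12: C(12,12)·0.59^12·0.41^0 = 0.001779
Total = 0.204676

0.2047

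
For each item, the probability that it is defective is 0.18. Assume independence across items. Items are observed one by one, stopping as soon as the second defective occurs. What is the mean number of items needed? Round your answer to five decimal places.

11.11111

Y = total items until the second success; negative binomial with r=2, p=0.18.
E[Y] = r / p = 2 / 0.18 = 11.1111111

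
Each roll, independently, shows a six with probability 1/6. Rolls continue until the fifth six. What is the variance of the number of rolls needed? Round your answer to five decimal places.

Y = total rolls until the fifth success; negative binomial with r=5, p=0.166667.
Var(Y) = r(1−p)/p² = 5·0.833333 / 0.166667² = 150.0000000

150.00000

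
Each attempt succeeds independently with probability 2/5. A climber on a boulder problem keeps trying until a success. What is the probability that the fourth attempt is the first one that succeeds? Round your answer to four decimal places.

0.0864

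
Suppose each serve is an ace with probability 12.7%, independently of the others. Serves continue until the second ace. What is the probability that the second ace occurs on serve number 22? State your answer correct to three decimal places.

0.022

Y = trial on which the second success occurs; negative binomial, r=2, p=0.127.
P(Y=22) = C(21,1) · p^2 · (1−p)^20
= 21 · 0.016129 · 0.066113 = 0.02239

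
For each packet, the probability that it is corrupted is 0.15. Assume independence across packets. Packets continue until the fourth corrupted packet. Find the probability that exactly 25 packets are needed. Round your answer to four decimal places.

Y = trial on which the fourth success occurs; negative binomial, r=4, p=0.15.
P(Y=25) = C(24,3) · p^4 · (1−p)^21
= 2024 · 0.00050625 · 0.032946 = 0.033758

0.0338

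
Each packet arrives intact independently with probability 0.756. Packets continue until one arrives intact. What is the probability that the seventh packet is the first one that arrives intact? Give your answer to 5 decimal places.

0.00016

Geometric (trials to first success), p = 0.756.
P(Y = 7) = (1−p)^6 · p = 0.00021103 · 0.756 = 0.0001595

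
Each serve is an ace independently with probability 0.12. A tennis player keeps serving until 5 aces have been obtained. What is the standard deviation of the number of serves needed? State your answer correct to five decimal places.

Y = total serves until the fifth success; negative binomial with r=5, p=0.12.
SD(Y) = √[r(1−p)/p²] = √(305.5555556) = 17.4801475

17.48015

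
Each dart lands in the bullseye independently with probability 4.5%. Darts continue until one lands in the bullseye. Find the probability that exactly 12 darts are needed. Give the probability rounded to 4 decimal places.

Geometric (trials to first success), p = 0.045.
P(Y = 12) = (1−p)^11 · p = 0.60261 · 0.045 = 0.027117

0.0271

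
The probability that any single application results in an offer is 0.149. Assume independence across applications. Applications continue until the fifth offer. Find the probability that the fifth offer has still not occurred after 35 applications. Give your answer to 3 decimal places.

Needing more than 35 applications ⇔ fewer than 5 successes in the first 35. With X ~ Binomial(35, 0.149), P(Y > 35) = P(X ≤ 4).
  k=0: C(35,0)·0.149^0·0.851^35 = 0.00353
  k=1: C(35,1)·0.149^1·0.851^34 = 0.02162
  k=2: C(35,2)·0.149^2·0.851^33 = 0.06435
  k=3: C(35,3)·0.149^3·0.851^32 = 0.12394
  k=4: C(35,4)·0.149^4·0.851^31 = 0.17360
P(X ≤ 4) = 0.38705

0.387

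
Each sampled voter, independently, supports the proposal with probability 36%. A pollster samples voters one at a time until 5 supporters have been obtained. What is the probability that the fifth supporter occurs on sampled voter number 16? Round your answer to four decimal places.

0.0609

Y = trial on which the fifth success occurs; negative binomial, r=5, p=0.36.
P(Y=16) = C(15,4) · p^5 · (1−p)^11
= 1365 · 0.0060466 · 0.0073787 = 0.060901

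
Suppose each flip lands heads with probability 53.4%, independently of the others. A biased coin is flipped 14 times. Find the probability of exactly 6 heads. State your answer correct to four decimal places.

0.1548

X ~ Binomial(n=14, p=0.534).
P(X=6) = C(14,6) · p^6 · (1−p)^8
= 3003 · 0.023187 · 0.0022238 = 0.154843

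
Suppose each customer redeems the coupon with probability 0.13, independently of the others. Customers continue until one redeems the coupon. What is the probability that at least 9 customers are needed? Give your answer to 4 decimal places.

0.3282

Y = number of customers to the first success; geometric, p = 0.13.
P(Y > 8) = P(first 8 all fail) = (1−p)^8 = 0.328212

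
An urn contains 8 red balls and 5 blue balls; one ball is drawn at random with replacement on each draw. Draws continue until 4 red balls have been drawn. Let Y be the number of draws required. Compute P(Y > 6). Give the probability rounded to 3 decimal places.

Needing more than 6 draws ⇔ fewer than 4 successes in the first 6. With X ~ Binomial(6, 0.615385), P(Y > 6) = P(X ≤ 3).
  k=0: C(6,0)·0.615385^0·0.384615^6 = 0.00324
  k=1: C(6,1)·0.615385^1·0.384615^5 = 0.03108
  k=2: C(6,2)·0.615385^2·0.384615^4 = 0.12431
  k=3: C(6,3)·0.615385^3·0.384615^3 = 0.26519
P(X ≤ 3) = 0.42380

0.424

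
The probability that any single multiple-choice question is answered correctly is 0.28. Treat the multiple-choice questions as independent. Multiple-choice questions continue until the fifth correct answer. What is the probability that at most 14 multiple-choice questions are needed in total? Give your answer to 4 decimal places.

0.3509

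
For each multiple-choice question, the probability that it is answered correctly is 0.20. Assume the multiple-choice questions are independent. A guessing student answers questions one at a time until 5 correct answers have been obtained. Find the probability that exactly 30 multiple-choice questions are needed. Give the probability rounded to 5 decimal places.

0.02871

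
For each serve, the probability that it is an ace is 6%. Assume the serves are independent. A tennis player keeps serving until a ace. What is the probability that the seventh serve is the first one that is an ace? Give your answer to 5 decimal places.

0.04139

Geometric (trials to first success), p = 0.06.
P(Y = 7) = (1−p)^6 · p = 0.68987 · 0.06 = 0.0413922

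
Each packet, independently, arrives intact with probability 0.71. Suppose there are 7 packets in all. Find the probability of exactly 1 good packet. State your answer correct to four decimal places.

X ~ Binomial(n=7, p=0.71).
P(X=1) = C(7,1) · p^1 · (1−p)^6
= 7 · 0.71 · 0.00059482 = 0.002956

0.0030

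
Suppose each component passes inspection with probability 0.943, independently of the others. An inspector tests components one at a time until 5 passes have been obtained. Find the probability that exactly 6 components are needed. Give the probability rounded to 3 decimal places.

Y = trial on which the fifth success occurs; negative binomial, r=5, p=0.943.
P(Y=6) = C(5,4) · p^5 · (1−p)^1
= 5 · 0.74569 · 0.057 = 0.21252

0.213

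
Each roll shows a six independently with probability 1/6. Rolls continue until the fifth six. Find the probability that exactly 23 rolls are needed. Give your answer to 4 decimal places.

Y = trial on which the fifth success occurs; negative binomial, r=5, p=0.166667.
P(Y=23) = C(22,4) · p^5 · (1−p)^18
= 7315 · 0.0001286 · 0.037561 = 0.035334

0.0353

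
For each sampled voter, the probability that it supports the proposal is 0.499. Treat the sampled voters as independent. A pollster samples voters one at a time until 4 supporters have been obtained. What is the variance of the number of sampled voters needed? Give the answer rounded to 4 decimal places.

Y = total sampled voters until the fourth success; negative binomial with r=4, p=0.499.
Var(Y) = r(1−p)/p² = 4·0.501 / 0.499² = 8.048160

8.0482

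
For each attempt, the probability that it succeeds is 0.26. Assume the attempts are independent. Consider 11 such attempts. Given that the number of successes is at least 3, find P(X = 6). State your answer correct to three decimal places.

X ~ Binomial(11, 0.26). Want P(X=6 | X≥3) = P(X=6) / P(X≥3).
P(X=6) = C(11,6)·0.26^6·0.74^5 = 0.03167
P(X≥3) = 1 − 0.03644 − 0.14083 − 0.24740 = 0.57534
Ratio = 0.03167 / 0.57534 = 0.05504

0.055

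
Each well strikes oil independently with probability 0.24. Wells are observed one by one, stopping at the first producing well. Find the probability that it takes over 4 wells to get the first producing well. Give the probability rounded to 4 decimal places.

0.3336

Y = number of wells to the first success; geometric, p = 0.24.
P(Y > 4) = P(first 4 all fail) = (1−p)^4 = 0.333622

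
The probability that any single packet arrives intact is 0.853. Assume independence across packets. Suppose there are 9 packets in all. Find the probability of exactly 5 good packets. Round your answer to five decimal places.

X ~ Binomial(n=9, p=0.853).
P(X=5) = C(9,5) · p^5 · (1−p)^4
= 126 · 0.45159 · 0.00046695 = 0.0265696

0.02657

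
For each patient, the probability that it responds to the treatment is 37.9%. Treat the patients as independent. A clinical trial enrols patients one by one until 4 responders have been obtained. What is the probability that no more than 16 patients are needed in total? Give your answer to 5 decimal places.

0.91060

Finishing within 16 patients ⇔ at least 4 successes in the first 16. With X ~ Binomial(16, 0.379), P(Y ≤ 16) = 1 − P(X ≤ 3).
  k=0: C(16,0)·0.379^0·0.621^16 = 0.0004892
  k=1: C(16,1)·0.379^1·0.621^15 = 0.0047768
  k=2: C(16,2)·0.379^2·0.621^14 = 0.0218646
  k=3: C(16,3)·0.379^3·0.621^13 = 0.0622725
1 − 0.0894031 = 0.9105969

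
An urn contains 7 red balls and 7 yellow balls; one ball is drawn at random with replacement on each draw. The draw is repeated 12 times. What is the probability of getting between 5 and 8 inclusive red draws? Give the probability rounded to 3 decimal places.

0.733

X ~ Binomial(12, 0.50); P(5 ≤ X ≤ 8) = Σ C(12,k) p^k (1−p)^(12−k) over k:
  k=5: C(12,5)·0.50^5·0.50^7 = 0.19336
  k=6: C(12,6)·0.50^6·0.50^6 = 0.22559
  k=7: C(12,7)·0.50^7·0.50^5 = 0.19336
  k=8: C(12,8)·0.50^8·0.50^4 = 0.12085
Total = 0.73315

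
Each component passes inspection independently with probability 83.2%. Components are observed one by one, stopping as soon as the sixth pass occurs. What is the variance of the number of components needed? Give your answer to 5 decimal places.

1.45618

Y = total components until the sixth success; negative binomial with r=6, p=0.832.
Var(Y) = r(1−p)/p² = 6·0.168 / 0.832² = 1.4561760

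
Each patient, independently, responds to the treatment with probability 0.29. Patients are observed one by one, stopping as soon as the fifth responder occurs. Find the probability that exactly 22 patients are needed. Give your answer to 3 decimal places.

0.036

Y = trial on which the fifth success occurs; negative binomial, r=5, p=0.29.
P(Y=22) = C(21,4) · p^5 · (1−p)^17
= 5985 · 0.0020511 · 0.0029607 = 0.03635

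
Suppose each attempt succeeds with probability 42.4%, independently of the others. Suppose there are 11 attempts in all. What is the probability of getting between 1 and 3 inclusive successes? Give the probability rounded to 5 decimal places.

0.24015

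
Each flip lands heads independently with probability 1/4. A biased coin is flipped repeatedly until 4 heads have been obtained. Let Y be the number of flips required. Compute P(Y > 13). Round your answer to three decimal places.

0.584

Needing more than 13 flips ⇔ fewer than 4 successes in the first 13. With X ~ Binomial(13, 0.25), P(Y > 13) = P(X ≤ 3).
  k=0: C(13,0)·0.25^0·0.75^13 = 0.02376
  k=1: C(13,1)·0.25^1·0.75^12 = 0.10295
  k=2: C(13,2)·0.25^2·0.75^11 = 0.20590
  k=3: C(13,3)·0.25^3·0.75^10 = 0.25165
P(X ≤ 3) = 0.58425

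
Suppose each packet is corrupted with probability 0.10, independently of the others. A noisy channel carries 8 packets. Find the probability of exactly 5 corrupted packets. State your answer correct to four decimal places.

0.0004

X ~ Binomial(n=8, p=0.10).
P(X=5) = C(8,5) · p^5 · (1−p)^3
= 56 · 1e-05 · 0.729 = 0.000408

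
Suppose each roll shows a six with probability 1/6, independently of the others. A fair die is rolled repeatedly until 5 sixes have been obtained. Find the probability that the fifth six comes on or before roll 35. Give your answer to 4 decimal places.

Finishing within 35 rolls ⇔ at least 5 successes in the first 35. With X ~ Binomial(35, 0.166667), P(Y ≤ 35) = 1 − P(X ≤ 4).
  k=0: C(35,0)·0.166667^0·0.833333^35 = 0.001693
  k=1: C(35,1)·0.166667^1·0.833333^34 = 0.011851
  k=2: C(35,2)·0.166667^2·0.833333^33 = 0.040293
  k=3: C(35,3)·0.166667^3·0.833333^32 = 0.088645
  k=4: C(35,4)·0.166667^4·0.833333^31 = 0.141833
1 − 0.284315 = 0.715685

0.7157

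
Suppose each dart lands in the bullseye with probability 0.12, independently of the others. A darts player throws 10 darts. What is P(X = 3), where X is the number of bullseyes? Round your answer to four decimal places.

0.0847

X ~ Binomial(n=10, p=0.12).
P(X=3) = C(10,3) · p^3 · (1−p)^7
= 120 · 0.001728 · 0.40868 = 0.084743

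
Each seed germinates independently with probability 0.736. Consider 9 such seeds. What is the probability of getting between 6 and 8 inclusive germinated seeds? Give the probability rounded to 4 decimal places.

0.7438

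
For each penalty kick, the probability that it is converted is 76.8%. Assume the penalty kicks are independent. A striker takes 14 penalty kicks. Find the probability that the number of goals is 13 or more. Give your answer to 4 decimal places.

X ~ Binomial(14, 0.768); P(X ≥ 13) = Σ C(14,k) p^k (1−p)^(14−k) over k:
  k=13: C(14,13)·0.768^13·0.232^1 = 0.105030
  k=14: C(14,14)·0.768^14·0.232^0 = 0.024835
Total = 0.129864

0.1299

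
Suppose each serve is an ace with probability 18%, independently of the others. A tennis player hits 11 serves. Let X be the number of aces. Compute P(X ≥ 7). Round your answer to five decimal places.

0.00102

X ~ Binomial(11, 0.18); P(X ≥ 7) = Σ C(11,k) p^k (1−p)^(11−k) over k:
  k=7: C(11,7)·0.18^7·0.82^4 = 0.0009134
  k=8: C(11,8)·0.18^8·0.82^3 = 0.0001003
  k=9: C(11,9)·0.18^9·0.82^2 = 0.0000073
  k=10: C(11,10)·0.18^10·0.82^1 = 0.0000003
  k=11: C(11,11)·0.18^11·0.82^0 = 0.0000000
Total = 0.0010214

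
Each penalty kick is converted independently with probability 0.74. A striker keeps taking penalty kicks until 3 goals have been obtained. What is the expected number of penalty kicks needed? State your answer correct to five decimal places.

Y = total penalty kicks until the third success; negative binomial with r=3, p=0.74.
E[Y] = r / p = 3 / 0.74 = 4.0540541

4.05405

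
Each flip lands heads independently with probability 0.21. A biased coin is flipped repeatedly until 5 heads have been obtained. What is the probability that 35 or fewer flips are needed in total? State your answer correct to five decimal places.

0.88593

Finishing within 35 flips ⇔ at least 5 successes in the first 35. With X ~ Binomial(35, 0.21), P(Y ≤ 35) = 1 − P(X ≤ 4).
  k=0: C(35,0)·0.21^0·0.79^35 = 0.0002612
  k=1: C(35,1)·0.21^1·0.79^34 = 0.0024300
  k=2: C(35,2)·0.21^2·0.79^33 = 0.0109812
  k=3: C(35,3)·0.21^3·0.79^32 = 0.0321096
  k=4: C(35,4)·0.21^4·0.79^31 = 0.0682836
1 − 0.1140656 = 0.8859344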